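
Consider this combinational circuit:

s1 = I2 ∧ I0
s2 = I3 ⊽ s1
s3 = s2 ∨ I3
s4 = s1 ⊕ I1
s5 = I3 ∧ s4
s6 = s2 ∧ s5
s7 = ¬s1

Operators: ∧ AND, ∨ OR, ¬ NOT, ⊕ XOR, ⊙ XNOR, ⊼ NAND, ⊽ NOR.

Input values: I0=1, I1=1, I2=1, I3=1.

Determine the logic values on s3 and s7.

s1 = I2 AND I0 = 1 AND 1 = 1
s2 = I3 NOR s1 = 1 NOR 1 = 0
s3 = s2 OR I3 = 0 OR 1 = 1
s7 = NOT s1 = NOT 1 = 0

s3 = 1, s7 = 0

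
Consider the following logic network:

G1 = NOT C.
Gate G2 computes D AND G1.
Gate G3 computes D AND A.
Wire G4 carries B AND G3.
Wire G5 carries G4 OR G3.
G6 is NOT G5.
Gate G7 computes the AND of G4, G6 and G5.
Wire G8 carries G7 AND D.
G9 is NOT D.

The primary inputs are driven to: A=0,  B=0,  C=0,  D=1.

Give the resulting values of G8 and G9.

G3 = D AND A = 1 AND 0 = 0
G4 = B AND G3 = 0 AND 0 = 0
G5 = G4 OR G3 = 0 OR 0 = 0
G6 = NOT G5 = NOT 0 = 1
G7 = G4 AND G6 AND G5 = 0 AND 1 AND 0 = 0
G8 = G7 AND D = 0 AND 1 = 0
G9 = NOT D = NOT 1 = 0

G8 = 0, G9 = 0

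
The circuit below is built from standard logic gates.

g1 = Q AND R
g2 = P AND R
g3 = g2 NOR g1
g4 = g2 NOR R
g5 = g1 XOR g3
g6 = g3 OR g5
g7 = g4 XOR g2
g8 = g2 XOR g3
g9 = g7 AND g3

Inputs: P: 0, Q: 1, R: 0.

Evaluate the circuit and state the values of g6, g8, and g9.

g1 = Q AND R = 1 AND 0 = 0
g2 = P AND R = 0 AND 0 = 0
g3 = g2 NOR g1 = 0 NOR 0 = 1
g4 = g2 NOR R = 0 NOR 0 = 1
g5 = g1 XOR g3 = 0 XOR 1 = 1
g6 = g3 OR g5 = 1 OR 1 = 1
g7 = g4 XOR g2 = 1 XOR 0 = 1
g8 = g2 XOR g3 = 0 XOR 1 = 1
g9 = g7 AND g3 = 1 AND 1 = 1

g6 = 1  g8 = 1  g9 = 1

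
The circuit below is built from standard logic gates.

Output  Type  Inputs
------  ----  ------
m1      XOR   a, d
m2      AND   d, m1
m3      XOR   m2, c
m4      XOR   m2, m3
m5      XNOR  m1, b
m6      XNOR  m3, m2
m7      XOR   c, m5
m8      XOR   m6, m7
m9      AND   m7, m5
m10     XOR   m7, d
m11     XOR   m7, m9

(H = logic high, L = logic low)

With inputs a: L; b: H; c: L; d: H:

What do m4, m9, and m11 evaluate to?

m4 = L, m9 = H, m11 = L

m1 = a XOR d = L XOR H = H
m2 = d AND m1 = H AND H = H
m3 = m2 XOR c = H XOR L = H
m4 = m2 XOR m3 = H XOR H = L
m5 = m1 XNOR b = H XNOR H = H
m7 = c XOR m5 = L XOR H = H
m9 = m7 AND m5 = H AND H = H
m11 = m7 XOR m9 = H XOR H = L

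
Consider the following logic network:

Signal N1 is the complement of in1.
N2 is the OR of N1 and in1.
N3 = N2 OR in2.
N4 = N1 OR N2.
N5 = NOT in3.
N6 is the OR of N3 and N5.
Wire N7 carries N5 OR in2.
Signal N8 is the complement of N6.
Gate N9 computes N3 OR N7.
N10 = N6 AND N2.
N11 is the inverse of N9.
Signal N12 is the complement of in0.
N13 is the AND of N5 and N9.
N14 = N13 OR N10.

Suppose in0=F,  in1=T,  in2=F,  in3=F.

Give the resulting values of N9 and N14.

N9 = T  N14 = T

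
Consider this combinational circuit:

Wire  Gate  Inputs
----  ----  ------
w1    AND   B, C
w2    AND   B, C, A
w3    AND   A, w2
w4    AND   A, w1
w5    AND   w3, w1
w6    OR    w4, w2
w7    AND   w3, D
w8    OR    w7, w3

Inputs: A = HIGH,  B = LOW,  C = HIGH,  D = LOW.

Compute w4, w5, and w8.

w1 = B AND C = LOW AND HIGH = LOW
w2 = B AND C AND A = LOW AND HIGH AND HIGH = LOW
w3 = A AND w2 = HIGH AND LOW = LOW
w4 = A AND w1 = HIGH AND LOW = LOW
w5 = w3 AND w1 = LOW AND LOW = LOW
w7 = w3 AND D = LOW AND LOW = LOW
w8 = w7 OR w3 = LOW OR LOW = LOW

w4 = LOW, w5 = LOW, w8 = LOW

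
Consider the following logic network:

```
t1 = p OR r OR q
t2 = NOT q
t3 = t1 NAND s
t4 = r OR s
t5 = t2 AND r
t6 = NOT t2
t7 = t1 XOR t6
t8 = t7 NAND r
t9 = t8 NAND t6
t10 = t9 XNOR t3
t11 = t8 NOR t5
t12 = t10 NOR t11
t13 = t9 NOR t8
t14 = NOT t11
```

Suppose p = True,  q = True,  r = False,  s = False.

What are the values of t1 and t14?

t1 = True  t14 = True

t1 = p OR r OR q = True OR False OR True = True
t2 = NOT q = NOT True = False
t5 = t2 AND r = False AND False = False
t6 = NOT t2 = NOT False = True
t7 = t1 XOR t6 = True XOR True = False
t8 = t7 NAND r = False NAND False = True
t11 = t8 NOR t5 = True NOR False = False
t14 = NOT t11 = NOT False = True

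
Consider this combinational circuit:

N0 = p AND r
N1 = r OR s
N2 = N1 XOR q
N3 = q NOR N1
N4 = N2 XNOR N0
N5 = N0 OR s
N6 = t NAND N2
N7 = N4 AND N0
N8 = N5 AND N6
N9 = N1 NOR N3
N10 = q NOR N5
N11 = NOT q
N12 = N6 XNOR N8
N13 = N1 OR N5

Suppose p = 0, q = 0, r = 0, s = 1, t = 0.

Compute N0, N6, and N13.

N0 = p AND r = 0 AND 0 = 0
N1 = r OR s = 0 OR 1 = 1
N2 = N1 XOR q = 1 XOR 0 = 1
N5 = N0 OR s = 0 OR 1 = 1
N6 = t NAND N2 = 0 NAND 1 = 1
N13 = N1 OR N5 = 1 OR 1 = 1

N0 = 0  N6 = 1  N13 = 1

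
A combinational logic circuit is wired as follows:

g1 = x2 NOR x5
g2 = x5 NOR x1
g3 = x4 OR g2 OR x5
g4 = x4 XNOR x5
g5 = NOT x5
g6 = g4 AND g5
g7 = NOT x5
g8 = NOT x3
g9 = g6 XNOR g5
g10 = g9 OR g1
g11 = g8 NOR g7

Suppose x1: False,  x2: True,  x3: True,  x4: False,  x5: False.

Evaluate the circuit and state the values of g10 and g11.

g10 = True  g11 = False

g1 = x2 NOR x5 = True NOR False = False
g4 = x4 XNOR x5 = False XNOR False = True
g5 = NOT x5 = NOT False = True
g6 = g4 AND g5 = True AND True = True
g7 = NOT x5 = NOT False = True
g8 = NOT x3 = NOT True = False
g9 = g6 XNOR g5 = True XNOR True = True
g10 = g9 OR g1 = True OR False = True
g11 = g8 NOR g7 = False NOR True = False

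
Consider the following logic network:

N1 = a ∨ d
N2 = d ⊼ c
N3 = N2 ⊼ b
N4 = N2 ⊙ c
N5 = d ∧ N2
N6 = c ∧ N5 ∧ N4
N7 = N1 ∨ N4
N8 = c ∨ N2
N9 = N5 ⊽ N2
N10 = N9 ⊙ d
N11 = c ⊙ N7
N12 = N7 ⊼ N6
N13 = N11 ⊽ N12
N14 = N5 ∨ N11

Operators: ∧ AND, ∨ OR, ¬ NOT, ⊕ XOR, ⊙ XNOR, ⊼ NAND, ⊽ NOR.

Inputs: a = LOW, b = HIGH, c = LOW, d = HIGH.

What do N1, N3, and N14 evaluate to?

N1 = a OR d = LOW OR HIGH = HIGH
N2 = d NAND c = HIGH NAND LOW = HIGH
N3 = N2 NAND b = HIGH NAND HIGH = LOW
N4 = N2 XNOR c = HIGH XNOR LOW = LOW
N5 = d AND N2 = HIGH AND HIGH = HIGH
N7 = N1 OR N4 = HIGH OR LOW = HIGH
N11 = c XNOR N7 = LOW XNOR HIGH = LOW
N14 = N5 OR N11 = HIGH OR LOW = HIGH

N1 = HIGH, N3 = LOW, N14 = HIGH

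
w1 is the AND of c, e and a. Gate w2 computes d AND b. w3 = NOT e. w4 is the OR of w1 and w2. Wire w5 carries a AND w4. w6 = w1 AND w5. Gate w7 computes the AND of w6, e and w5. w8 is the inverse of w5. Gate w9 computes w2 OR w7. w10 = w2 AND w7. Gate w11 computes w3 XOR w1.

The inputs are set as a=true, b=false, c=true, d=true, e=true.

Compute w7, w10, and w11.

w7 = true, w10 = false, w11 = true

w1 = c AND e AND a = true AND true AND true = true
w2 = d AND b = true AND false = false
w3 = NOT e = NOT true = false
w4 = w1 OR w2 = true OR false = true
w5 = a AND w4 = true AND true = true
w6 = w1 AND w5 = true AND true = true
w7 = w6 AND e AND w5 = true AND true AND true = true
w10 = w2 AND w7 = false AND true = false
w11 = w3 XOR w1 = false XOR true = true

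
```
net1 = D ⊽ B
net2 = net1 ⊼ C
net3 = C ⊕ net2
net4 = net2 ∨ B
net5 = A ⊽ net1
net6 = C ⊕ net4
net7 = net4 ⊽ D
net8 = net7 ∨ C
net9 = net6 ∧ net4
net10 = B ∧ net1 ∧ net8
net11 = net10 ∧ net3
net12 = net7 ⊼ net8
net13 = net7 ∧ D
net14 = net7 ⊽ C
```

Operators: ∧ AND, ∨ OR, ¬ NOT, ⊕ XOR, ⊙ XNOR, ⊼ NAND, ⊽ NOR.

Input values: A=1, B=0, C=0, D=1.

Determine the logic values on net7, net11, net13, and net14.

net7 = 0, net11 = 0, net13 = 0, net14 = 1

net1 = D NOR B = 1 NOR 0 = 0
net2 = net1 NAND C = 0 NAND 0 = 1
net3 = C XOR net2 = 0 XOR 1 = 1
net4 = net2 OR B = 1 OR 0 = 1
net7 = net4 NOR D = 1 NOR 1 = 0
net8 = net7 OR C = 0 OR 0 = 0
net10 = B AND net1 AND net8 = 0 AND 0 AND 0 = 0
net11 = net10 AND net3 = 0 AND 1 = 0
net13 = net7 AND D = 0 AND 1 = 0
net14 = net7 NOR C = 0 NOR 0 = 1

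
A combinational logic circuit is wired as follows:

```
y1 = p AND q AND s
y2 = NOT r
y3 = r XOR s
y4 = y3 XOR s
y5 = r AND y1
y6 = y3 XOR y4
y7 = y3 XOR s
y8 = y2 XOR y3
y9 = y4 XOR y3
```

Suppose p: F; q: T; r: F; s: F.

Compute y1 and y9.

y1 = F, y9 = F

y1 = p AND q AND s = F AND T AND F = F
y3 = r XOR s = F XOR F = F
y4 = y3 XOR s = F XOR F = F
y9 = y4 XOR y3 = F XOR F = F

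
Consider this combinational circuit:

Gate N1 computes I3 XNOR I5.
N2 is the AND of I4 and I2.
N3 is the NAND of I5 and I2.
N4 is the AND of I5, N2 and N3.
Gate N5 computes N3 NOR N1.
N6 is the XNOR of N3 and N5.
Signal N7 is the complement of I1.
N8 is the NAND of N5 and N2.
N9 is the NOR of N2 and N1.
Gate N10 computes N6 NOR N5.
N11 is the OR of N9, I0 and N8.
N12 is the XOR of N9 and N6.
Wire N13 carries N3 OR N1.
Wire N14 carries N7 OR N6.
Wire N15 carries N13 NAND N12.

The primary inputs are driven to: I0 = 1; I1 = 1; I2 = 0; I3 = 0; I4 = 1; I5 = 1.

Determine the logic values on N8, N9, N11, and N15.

N8 = 1, N9 = 1, N11 = 1, N15 = 0

N1 = I3 XNOR I5 = 0 XNOR 1 = 0
N2 = I4 AND I2 = 1 AND 0 = 0
N3 = I5 NAND I2 = 1 NAND 0 = 1
N5 = N3 NOR N1 = 1 NOR 0 = 0
N6 = N3 XNOR N5 = 1 XNOR 0 = 0
N8 = N5 NAND N2 = 0 NAND 0 = 1
N9 = N2 NOR N1 = 0 NOR 0 = 1
N11 = N9 OR I0 OR N8 = 1 OR 1 OR 1 = 1
N12 = N9 XOR N6 = 1 XOR 0 = 1
N13 = N3 OR N1 = 1 OR 0 = 1
N15 = N13 NAND N12 = 1 NAND 1 = 0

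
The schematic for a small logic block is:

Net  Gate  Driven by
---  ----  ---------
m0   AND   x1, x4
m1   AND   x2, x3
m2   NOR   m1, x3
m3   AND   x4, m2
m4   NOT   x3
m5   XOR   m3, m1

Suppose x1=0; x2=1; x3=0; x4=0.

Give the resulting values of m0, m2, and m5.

m0 = x1 AND x4 = 0 AND 0 = 0
m1 = x2 AND x3 = 1 AND 0 = 0
m2 = m1 NOR x3 = 0 NOR 0 = 1
m3 = x4 AND m2 = 0 AND 1 = 0
m5 = m3 XOR m1 = 0 XOR 0 = 0

m0 = 0; m2 = 1; m5 = 0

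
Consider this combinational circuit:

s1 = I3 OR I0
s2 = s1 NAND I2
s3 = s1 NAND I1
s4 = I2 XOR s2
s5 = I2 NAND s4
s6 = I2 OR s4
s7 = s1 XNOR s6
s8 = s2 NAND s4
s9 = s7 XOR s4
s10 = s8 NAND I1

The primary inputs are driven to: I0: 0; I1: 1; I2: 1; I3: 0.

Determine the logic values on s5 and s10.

s1 = I3 OR I0 = 0 OR 0 = 0
s2 = s1 NAND I2 = 0 NAND 1 = 1
s4 = I2 XOR s2 = 1 XOR 1 = 0
s5 = I2 NAND s4 = 1 NAND 0 = 1
s8 = s2 NAND s4 = 1 NAND 0 = 1
s10 = s8 NAND I1 = 1 NAND 1 = 0

s5 = 1, s10 = 0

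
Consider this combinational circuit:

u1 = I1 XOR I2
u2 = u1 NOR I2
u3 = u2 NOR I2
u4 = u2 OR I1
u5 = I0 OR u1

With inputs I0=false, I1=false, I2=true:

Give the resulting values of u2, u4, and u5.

u1 = I1 XOR I2 = false XOR true = true
u2 = u1 NOR I2 = true NOR true = false
u4 = u2 OR I1 = false OR false = false
u5 = I0 OR u1 = false OR true = true

u2 = false; u4 = false; u5 = true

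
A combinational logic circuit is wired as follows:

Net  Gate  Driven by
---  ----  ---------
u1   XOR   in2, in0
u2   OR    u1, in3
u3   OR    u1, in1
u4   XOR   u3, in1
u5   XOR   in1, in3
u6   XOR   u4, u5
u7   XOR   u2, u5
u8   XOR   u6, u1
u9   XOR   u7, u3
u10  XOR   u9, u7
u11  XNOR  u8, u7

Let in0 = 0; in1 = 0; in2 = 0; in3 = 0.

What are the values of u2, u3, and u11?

u1 = in2 XOR in0 = 0 XOR 0 = 0
u2 = u1 OR in3 = 0 OR 0 = 0
u3 = u1 OR in1 = 0 OR 0 = 0
u4 = u3 XOR in1 = 0 XOR 0 = 0
u5 = in1 XOR in3 = 0 XOR 0 = 0
u6 = u4 XOR u5 = 0 XOR 0 = 0
u7 = u2 XOR u5 = 0 XOR 0 = 0
u8 = u6 XOR u1 = 0 XOR 0 = 0
u11 = u8 XNOR u7 = 0 XNOR 0 = 1

u2 = 0  u3 = 0  u11 = 1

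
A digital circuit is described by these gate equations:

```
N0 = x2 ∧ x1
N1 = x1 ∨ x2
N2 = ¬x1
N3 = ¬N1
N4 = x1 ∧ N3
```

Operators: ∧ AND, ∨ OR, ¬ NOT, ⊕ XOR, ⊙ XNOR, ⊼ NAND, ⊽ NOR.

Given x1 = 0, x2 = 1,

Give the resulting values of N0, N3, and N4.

N0 = x2 AND x1 = 1 AND 0 = 0
N1 = x1 OR x2 = 0 OR 1 = 1
N3 = NOT N1 = NOT 1 = 0
N4 = x1 AND N3 = 0 AND 0 = 0

N0 = 0, N3 = 0, N4 = 0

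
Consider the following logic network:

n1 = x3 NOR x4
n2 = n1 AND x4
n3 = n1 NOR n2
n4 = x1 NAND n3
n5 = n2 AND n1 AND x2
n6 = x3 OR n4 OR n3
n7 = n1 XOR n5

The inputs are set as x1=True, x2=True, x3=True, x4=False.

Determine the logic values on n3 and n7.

n3 = True, n7 = False

n1 = x3 NOR x4 = True NOR False = False
n2 = n1 AND x4 = False AND False = False
n3 = n1 NOR n2 = False NOR False = True
n5 = n2 AND n1 AND x2 = False AND False AND True = False
n7 = n1 XOR n5 = False XOR False = False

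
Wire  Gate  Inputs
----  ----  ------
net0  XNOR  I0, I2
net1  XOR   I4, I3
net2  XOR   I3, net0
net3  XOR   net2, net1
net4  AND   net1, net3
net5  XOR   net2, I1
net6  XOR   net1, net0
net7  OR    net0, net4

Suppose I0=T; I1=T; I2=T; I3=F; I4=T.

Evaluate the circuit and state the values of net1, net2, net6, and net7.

net1 = T, net2 = T, net6 = F, net7 = T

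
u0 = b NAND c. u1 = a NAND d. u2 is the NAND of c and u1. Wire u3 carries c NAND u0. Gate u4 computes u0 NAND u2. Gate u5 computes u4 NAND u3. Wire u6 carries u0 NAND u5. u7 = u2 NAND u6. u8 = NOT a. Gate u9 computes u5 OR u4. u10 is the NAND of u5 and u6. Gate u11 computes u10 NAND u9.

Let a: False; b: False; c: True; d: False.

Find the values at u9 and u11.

u9 = True  u11 = False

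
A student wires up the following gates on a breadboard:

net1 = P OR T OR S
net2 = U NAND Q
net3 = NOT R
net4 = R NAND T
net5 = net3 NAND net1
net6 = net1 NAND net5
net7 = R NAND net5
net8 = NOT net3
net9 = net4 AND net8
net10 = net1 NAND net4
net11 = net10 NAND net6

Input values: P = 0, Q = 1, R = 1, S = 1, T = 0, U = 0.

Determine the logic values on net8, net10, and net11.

net8 = 1, net10 = 0, net11 = 1

net1 = P OR T OR S = 0 OR 0 OR 1 = 1
net3 = NOT R = NOT 1 = 0
net4 = R NAND T = 1 NAND 0 = 1
net5 = net3 NAND net1 = 0 NAND 1 = 1
net6 = net1 NAND net5 = 1 NAND 1 = 0
net8 = NOT net3 = NOT 0 = 1
net10 = net1 NAND net4 = 1 NAND 1 = 0
net11 = net10 NAND net6 = 0 NAND 0 = 1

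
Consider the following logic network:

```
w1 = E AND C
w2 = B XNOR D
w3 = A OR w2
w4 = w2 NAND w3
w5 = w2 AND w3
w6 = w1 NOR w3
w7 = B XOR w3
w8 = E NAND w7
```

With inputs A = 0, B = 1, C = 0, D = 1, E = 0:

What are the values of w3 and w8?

w3 = 1  w8 = 1

w2 = B XNOR D = 1 XNOR 1 = 1
w3 = A OR w2 = 0 OR 1 = 1
w7 = B XOR w3 = 1 XOR 1 = 0
w8 = E NAND w7 = 0 NAND 0 = 1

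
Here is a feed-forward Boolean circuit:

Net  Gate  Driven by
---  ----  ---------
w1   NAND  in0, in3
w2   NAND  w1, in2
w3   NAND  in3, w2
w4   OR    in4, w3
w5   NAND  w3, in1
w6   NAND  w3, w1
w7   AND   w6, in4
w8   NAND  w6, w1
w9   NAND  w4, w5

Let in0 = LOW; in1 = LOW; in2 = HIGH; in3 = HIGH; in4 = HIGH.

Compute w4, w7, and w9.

w4 = HIGH, w7 = LOW, w9 = LOW

w1 = in0 NAND in3 = LOW NAND HIGH = HIGH
w2 = w1 NAND in2 = HIGH NAND HIGH = LOW
w3 = in3 NAND w2 = HIGH NAND LOW = HIGH
w4 = in4 OR w3 = HIGH OR HIGH = HIGH
w5 = w3 NAND in1 = HIGH NAND LOW = HIGH
w6 = w3 NAND w1 = HIGH NAND HIGH = LOW
w7 = w6 AND in4 = LOW AND HIGH = LOW
w9 = w4 NAND w5 = HIGH NAND HIGH = LOW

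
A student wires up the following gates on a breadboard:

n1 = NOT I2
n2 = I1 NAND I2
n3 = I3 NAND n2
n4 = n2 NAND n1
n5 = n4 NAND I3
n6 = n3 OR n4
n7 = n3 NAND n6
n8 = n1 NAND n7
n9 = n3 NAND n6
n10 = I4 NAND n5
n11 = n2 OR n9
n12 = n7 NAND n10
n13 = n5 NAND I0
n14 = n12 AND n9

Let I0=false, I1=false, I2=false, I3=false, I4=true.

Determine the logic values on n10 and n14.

n1 = NOT I2 = NOT false = true
n2 = I1 NAND I2 = false NAND false = true
n3 = I3 NAND n2 = false NAND true = true
n4 = n2 NAND n1 = true NAND true = false
n5 = n4 NAND I3 = false NAND false = true
n6 = n3 OR n4 = true OR false = true
n7 = n3 NAND n6 = true NAND true = false
n9 = n3 NAND n6 = true NAND true = false
n10 = I4 NAND n5 = true NAND true = false
n12 = n7 NAND n10 = false NAND false = true
n14 = n12 AND n9 = true AND false = false

n10 = false, n14 = false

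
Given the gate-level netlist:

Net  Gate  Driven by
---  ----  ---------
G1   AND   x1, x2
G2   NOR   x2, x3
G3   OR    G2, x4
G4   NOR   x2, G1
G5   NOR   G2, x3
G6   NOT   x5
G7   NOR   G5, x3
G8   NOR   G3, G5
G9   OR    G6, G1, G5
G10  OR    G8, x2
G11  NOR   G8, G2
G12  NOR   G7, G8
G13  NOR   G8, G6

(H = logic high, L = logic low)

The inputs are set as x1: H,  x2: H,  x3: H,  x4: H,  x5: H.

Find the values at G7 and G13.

G2 = x2 NOR x3 = H NOR H = L
G3 = G2 OR x4 = L OR H = H
G5 = G2 NOR x3 = L NOR H = L
G6 = NOT x5 = NOT H = L
G7 = G5 NOR x3 = L NOR H = L
G8 = G3 NOR G5 = H NOR L = L
G13 = G8 NOR G6 = L NOR L = H

G7 = L, G13 = H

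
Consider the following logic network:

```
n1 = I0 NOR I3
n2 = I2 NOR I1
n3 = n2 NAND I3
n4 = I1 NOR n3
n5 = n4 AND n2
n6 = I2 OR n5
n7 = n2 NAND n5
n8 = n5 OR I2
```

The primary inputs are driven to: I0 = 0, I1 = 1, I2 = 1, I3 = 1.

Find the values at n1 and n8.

n1 = 0, n8 = 1

n1 = I0 NOR I3 = 0 NOR 1 = 0
n2 = I2 NOR I1 = 1 NOR 1 = 0
n3 = n2 NAND I3 = 0 NAND 1 = 1
n4 = I1 NOR n3 = 1 NOR 1 = 0
n5 = n4 AND n2 = 0 AND 0 = 0
n8 = n5 OR I2 = 0 OR 1 = 1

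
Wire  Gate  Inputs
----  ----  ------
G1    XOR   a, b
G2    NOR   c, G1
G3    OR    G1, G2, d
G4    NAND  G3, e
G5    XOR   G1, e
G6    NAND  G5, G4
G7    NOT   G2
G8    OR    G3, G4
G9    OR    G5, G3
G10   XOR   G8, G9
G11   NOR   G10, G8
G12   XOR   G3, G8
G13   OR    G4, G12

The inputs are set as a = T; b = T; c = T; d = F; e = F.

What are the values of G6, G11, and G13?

G6 = T; G11 = F; G13 = T

G1 = a XOR b = T XOR T = F
G2 = c NOR G1 = T NOR F = F
G3 = G1 OR G2 OR d = F OR F OR F = F
G4 = G3 NAND e = F NAND F = T
G5 = G1 XOR e = F XOR F = F
G6 = G5 NAND G4 = F NAND T = T
G8 = G3 OR G4 = F OR T = T
G9 = G5 OR G3 = F OR F = F
G10 = G8 XOR G9 = T XOR F = T
G11 = G10 NOR G8 = T NOR T = F
G12 = G3 XOR G8 = F XOR T = T
G13 = G4 OR G12 = T OR T = T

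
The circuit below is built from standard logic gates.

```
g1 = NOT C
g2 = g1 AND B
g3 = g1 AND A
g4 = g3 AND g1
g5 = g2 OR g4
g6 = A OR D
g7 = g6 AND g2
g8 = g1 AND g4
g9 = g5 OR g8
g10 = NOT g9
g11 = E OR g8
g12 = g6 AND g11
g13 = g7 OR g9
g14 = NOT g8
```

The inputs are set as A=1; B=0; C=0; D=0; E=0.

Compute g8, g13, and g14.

g8 = 1, g13 = 1, g14 = 0

g1 = NOT C = NOT 0 = 1
g2 = g1 AND B = 1 AND 0 = 0
g3 = g1 AND A = 1 AND 1 = 1
g4 = g3 AND g1 = 1 AND 1 = 1
g5 = g2 OR g4 = 0 OR 1 = 1
g6 = A OR D = 1 OR 0 = 1
g7 = g6 AND g2 = 1 AND 0 = 0
g8 = g1 AND g4 = 1 AND 1 = 1
g9 = g5 OR g8 = 1 OR 1 = 1
g13 = g7 OR g9 = 0 OR 1 = 1
g14 = NOT g8 = NOT 1 = 0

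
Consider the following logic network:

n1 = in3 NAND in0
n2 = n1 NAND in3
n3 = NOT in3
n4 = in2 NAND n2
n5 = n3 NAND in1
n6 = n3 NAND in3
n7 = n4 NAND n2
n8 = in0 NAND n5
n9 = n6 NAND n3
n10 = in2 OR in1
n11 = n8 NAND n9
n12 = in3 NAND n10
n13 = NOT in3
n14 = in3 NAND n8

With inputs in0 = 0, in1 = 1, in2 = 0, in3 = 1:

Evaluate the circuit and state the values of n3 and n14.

n3 = 0; n14 = 0

n3 = NOT in3 = NOT 1 = 0
n5 = n3 NAND in1 = 0 NAND 1 = 1
n8 = in0 NAND n5 = 0 NAND 1 = 1
n14 = in3 NAND n8 = 1 NAND 1 = 0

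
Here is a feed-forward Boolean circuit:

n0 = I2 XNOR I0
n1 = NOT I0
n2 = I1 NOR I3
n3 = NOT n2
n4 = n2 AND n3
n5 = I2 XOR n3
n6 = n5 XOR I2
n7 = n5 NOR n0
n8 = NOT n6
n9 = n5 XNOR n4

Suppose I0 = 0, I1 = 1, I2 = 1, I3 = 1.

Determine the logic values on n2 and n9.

n2 = I1 NOR I3 = 1 NOR 1 = 0
n3 = NOT n2 = NOT 0 = 1
n4 = n2 AND n3 = 0 AND 1 = 0
n5 = I2 XOR n3 = 1 XOR 1 = 0
n9 = n5 XNOR n4 = 0 XNOR 0 = 1

n2 = 0, n9 = 1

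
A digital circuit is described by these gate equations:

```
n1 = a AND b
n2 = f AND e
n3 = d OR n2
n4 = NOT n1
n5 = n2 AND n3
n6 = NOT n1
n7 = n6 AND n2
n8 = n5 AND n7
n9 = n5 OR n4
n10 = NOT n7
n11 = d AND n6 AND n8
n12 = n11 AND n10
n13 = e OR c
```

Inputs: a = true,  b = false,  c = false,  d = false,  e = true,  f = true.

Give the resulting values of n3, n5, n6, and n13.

n3 = true, n5 = true, n6 = true, n13 = true

n1 = a AND b = true AND false = false
n2 = f AND e = true AND true = true
n3 = d OR n2 = false OR true = true
n5 = n2 AND n3 = true AND true = true
n6 = NOT n1 = NOT false = true
n13 = e OR c = true OR false = true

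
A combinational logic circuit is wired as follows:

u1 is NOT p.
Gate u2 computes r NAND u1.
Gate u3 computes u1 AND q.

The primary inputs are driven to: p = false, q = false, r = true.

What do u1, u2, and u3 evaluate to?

u1 = NOT p = NOT false = true
u2 = r NAND u1 = true NAND true = false
u3 = u1 AND q = true AND false = false

u1 = true; u2 = false; u3 = false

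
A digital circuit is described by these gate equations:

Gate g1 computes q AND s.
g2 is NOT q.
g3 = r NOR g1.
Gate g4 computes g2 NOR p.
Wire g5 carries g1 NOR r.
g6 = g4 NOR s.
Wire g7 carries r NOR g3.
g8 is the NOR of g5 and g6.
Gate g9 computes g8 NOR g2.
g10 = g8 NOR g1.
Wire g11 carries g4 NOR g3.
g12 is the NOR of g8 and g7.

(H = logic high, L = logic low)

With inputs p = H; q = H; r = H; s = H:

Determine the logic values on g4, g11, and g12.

g4 = L; g11 = H; g12 = L

g1 = q AND s = H AND H = H
g2 = NOT q = NOT H = L
g3 = r NOR g1 = H NOR H = L
g4 = g2 NOR p = L NOR H = L
g5 = g1 NOR r = H NOR H = L
g6 = g4 NOR s = L NOR H = L
g7 = r NOR g3 = H NOR L = L
g8 = g5 NOR g6 = L NOR L = H
g11 = g4 NOR g3 = L NOR L = H
g12 = g8 NOR g7 = H NOR L = L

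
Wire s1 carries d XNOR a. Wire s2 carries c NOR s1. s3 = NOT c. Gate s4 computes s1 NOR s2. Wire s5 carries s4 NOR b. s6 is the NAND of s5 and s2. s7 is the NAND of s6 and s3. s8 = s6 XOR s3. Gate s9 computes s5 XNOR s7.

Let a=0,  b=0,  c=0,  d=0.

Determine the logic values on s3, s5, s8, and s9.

s3 = 1  s5 = 1  s8 = 0  s9 = 0

s1 = d XNOR a = 0 XNOR 0 = 1
s2 = c NOR s1 = 0 NOR 1 = 0
s3 = NOT c = NOT 0 = 1
s4 = s1 NOR s2 = 1 NOR 0 = 0
s5 = s4 NOR b = 0 NOR 0 = 1
s6 = s5 NAND s2 = 1 NAND 0 = 1
s7 = s6 NAND s3 = 1 NAND 1 = 0
s8 = s6 XOR s3 = 1 XOR 1 = 0
s9 = s5 XNOR s7 = 1 XNOR 0 = 0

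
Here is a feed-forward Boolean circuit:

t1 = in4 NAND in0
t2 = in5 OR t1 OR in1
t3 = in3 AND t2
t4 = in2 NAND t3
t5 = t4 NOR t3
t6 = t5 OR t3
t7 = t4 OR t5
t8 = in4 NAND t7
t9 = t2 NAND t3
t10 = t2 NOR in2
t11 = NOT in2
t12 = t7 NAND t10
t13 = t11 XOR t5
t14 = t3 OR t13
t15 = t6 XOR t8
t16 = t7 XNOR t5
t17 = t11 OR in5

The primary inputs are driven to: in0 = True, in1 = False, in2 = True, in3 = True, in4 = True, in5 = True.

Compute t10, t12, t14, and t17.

t1 = in4 NAND in0 = True NAND True = False
t2 = in5 OR t1 OR in1 = True OR False OR False = True
t3 = in3 AND t2 = True AND True = True
t4 = in2 NAND t3 = True NAND True = False
t5 = t4 NOR t3 = False NOR True = False
t7 = t4 OR t5 = False OR False = False
t10 = t2 NOR in2 = True NOR True = False
t11 = NOT in2 = NOT True = False
t12 = t7 NAND t10 = False NAND False = True
t13 = t11 XOR t5 = False XOR False = False
t14 = t3 OR t13 = True OR False = True
t17 = t11 OR in5 = False OR True = True

t10 = False; t12 = True; t14 = True; t17 = True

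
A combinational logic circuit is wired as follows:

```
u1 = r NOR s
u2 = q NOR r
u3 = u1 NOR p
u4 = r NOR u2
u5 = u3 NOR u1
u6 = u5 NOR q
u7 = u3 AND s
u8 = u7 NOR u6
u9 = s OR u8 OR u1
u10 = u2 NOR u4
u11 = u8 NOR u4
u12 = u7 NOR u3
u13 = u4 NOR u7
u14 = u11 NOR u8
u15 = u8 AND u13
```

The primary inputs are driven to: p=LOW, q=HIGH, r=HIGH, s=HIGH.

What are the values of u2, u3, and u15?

u2 = LOW, u3 = HIGH, u15 = LOW

u1 = r NOR s = HIGH NOR HIGH = LOW
u2 = q NOR r = HIGH NOR HIGH = LOW
u3 = u1 NOR p = LOW NOR LOW = HIGH
u4 = r NOR u2 = HIGH NOR LOW = LOW
u5 = u3 NOR u1 = HIGH NOR LOW = LOW
u6 = u5 NOR q = LOW NOR HIGH = LOW
u7 = u3 AND s = HIGH AND HIGH = HIGH
u8 = u7 NOR u6 = HIGH NOR LOW = LOW
u13 = u4 NOR u7 = LOW NOR HIGH = LOW
u15 = u8 AND u13 = LOW AND LOW = LOW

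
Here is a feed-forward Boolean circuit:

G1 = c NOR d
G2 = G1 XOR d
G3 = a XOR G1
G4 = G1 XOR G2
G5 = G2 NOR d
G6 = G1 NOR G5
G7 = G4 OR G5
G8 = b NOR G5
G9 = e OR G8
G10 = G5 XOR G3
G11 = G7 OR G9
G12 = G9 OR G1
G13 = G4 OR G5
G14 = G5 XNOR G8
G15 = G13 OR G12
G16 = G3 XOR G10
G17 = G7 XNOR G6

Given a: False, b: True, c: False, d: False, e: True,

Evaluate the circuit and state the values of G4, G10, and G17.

G4 = False, G10 = True, G17 = True

G1 = c NOR d = False NOR False = True
G2 = G1 XOR d = True XOR False = True
G3 = a XOR G1 = False XOR True = True
G4 = G1 XOR G2 = True XOR True = False
G5 = G2 NOR d = True NOR False = False
G6 = G1 NOR G5 = True NOR False = False
G7 = G4 OR G5 = False OR False = False
G10 = G5 XOR G3 = False XOR True = True
G17 = G7 XNOR G6 = False XNOR False = True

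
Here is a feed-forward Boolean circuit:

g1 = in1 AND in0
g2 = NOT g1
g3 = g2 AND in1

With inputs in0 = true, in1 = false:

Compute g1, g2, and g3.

g1 = false  g2 = true  g3 = false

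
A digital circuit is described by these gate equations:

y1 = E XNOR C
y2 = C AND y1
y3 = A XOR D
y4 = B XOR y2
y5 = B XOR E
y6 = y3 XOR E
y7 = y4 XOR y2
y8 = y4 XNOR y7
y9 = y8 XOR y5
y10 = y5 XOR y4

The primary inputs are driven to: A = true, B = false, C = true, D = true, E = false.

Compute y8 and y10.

y1 = E XNOR C = false XNOR true = false
y2 = C AND y1 = true AND false = false
y4 = B XOR y2 = false XOR false = false
y5 = B XOR E = false XOR false = false
y7 = y4 XOR y2 = false XOR false = false
y8 = y4 XNOR y7 = false XNOR false = true
y10 = y5 XOR y4 = false XOR false = false

y8 = true, y10 = false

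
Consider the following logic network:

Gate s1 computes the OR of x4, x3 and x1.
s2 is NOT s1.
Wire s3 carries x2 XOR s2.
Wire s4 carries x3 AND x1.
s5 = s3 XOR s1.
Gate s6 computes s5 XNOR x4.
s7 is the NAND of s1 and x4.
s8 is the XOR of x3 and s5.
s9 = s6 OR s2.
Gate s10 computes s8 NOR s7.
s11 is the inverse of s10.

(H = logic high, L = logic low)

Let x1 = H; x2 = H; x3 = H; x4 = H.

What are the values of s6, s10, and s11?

s1 = x4 OR x3 OR x1 = H OR H OR H = H
s2 = NOT s1 = NOT H = L
s3 = x2 XOR s2 = H XOR L = H
s5 = s3 XOR s1 = H XOR H = L
s6 = s5 XNOR x4 = L XNOR H = L
s7 = s1 NAND x4 = H NAND H = L
s8 = x3 XOR s5 = H XOR L = H
s10 = s8 NOR s7 = H NOR L = L
s11 = NOT s10 = NOT L = H

s6 = L; s10 = L; s11 = H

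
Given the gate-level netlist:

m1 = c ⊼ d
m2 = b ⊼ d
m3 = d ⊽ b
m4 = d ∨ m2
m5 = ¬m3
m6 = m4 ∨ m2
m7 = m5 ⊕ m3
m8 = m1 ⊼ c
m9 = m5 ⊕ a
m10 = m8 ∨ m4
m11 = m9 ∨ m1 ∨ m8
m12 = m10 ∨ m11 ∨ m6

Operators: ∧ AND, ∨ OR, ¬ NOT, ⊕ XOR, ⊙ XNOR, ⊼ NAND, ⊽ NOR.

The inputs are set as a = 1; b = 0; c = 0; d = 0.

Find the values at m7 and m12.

m1 = c NAND d = 0 NAND 0 = 1
m2 = b NAND d = 0 NAND 0 = 1
m3 = d NOR b = 0 NOR 0 = 1
m4 = d OR m2 = 0 OR 1 = 1
m5 = NOT m3 = NOT 1 = 0
m6 = m4 OR m2 = 1 OR 1 = 1
m7 = m5 XOR m3 = 0 XOR 1 = 1
m8 = m1 NAND c = 1 NAND 0 = 1
m9 = m5 XOR a = 0 XOR 1 = 1
m10 = m8 OR m4 = 1 OR 1 = 1
m11 = m9 OR m1 OR m8 = 1 OR 1 OR 1 = 1
m12 = m10 OR m11 OR m6 = 1 OR 1 OR 1 = 1

m7 = 1; m12 = 1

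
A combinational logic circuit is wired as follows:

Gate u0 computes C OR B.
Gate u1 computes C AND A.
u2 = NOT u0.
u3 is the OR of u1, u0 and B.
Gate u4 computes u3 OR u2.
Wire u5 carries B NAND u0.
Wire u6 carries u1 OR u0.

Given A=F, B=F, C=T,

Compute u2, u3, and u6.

u2 = F; u3 = T; u6 = T

u0 = C OR B = T OR F = T
u1 = C AND A = T AND F = F
u2 = NOT u0 = NOT T = F
u3 = u1 OR u0 OR B = F OR T OR F = T
u6 = u1 OR u0 = F OR T = T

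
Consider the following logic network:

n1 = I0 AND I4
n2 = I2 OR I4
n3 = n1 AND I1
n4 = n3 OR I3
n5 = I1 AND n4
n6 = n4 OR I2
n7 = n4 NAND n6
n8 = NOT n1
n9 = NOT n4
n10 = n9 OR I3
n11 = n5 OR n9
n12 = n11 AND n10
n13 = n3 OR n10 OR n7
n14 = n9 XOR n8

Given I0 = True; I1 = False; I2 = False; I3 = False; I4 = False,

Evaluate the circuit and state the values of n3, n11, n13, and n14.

n1 = I0 AND I4 = True AND False = False
n3 = n1 AND I1 = False AND False = False
n4 = n3 OR I3 = False OR False = False
n5 = I1 AND n4 = False AND False = False
n6 = n4 OR I2 = False OR False = False
n7 = n4 NAND n6 = False NAND False = True
n8 = NOT n1 = NOT False = True
n9 = NOT n4 = NOT False = True
n10 = n9 OR I3 = True OR False = True
n11 = n5 OR n9 = False OR True = True
n13 = n3 OR n10 OR n7 = False OR True OR True = True
n14 = n9 XOR n8 = True XOR True = False

n3 = False, n11 = True, n13 = True, n14 = False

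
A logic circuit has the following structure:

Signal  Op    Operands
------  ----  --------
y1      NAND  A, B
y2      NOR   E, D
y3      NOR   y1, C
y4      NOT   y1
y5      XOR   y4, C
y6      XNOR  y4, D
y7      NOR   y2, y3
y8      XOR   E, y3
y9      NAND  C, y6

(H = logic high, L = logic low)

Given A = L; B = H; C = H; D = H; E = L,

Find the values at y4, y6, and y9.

y4 = L; y6 = L; y9 = H

y1 = A NAND B = L NAND H = H
y4 = NOT y1 = NOT H = L
y6 = y4 XNOR D = L XNOR H = L
y9 = C NAND y6 = H NAND L = H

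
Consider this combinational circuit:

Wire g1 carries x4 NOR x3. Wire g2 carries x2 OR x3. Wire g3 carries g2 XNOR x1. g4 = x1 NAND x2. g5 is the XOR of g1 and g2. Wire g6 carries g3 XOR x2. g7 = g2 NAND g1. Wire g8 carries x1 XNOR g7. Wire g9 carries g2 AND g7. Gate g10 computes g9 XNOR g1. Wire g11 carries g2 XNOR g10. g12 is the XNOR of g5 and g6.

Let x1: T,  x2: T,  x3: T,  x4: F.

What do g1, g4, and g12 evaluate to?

g1 = x4 NOR x3 = F NOR T = F
g2 = x2 OR x3 = T OR T = T
g3 = g2 XNOR x1 = T XNOR T = T
g4 = x1 NAND x2 = T NAND T = F
g5 = g1 XOR g2 = F XOR T = T
g6 = g3 XOR x2 = T XOR T = F
g12 = g5 XNOR g6 = T XNOR F = F

g1 = F; g4 = F; g12 = F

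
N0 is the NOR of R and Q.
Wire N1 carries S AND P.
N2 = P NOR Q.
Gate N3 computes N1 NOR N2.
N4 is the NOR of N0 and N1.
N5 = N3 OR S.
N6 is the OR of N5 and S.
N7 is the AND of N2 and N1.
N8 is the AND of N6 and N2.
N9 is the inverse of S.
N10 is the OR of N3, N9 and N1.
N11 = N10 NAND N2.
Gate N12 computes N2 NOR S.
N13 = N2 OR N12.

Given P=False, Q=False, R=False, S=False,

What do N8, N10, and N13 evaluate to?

N8 = False  N10 = True  N13 = True

N1 = S AND P = False AND False = False
N2 = P NOR Q = False NOR False = True
N3 = N1 NOR N2 = False NOR True = False
N5 = N3 OR S = False OR False = False
N6 = N5 OR S = False OR False = False
N8 = N6 AND N2 = False AND True = False
N9 = NOT S = NOT False = True
N10 = N3 OR N9 OR N1 = False OR True OR False = True
N12 = N2 NOR S = True NOR False = False
N13 = N2 OR N12 = True OR False = True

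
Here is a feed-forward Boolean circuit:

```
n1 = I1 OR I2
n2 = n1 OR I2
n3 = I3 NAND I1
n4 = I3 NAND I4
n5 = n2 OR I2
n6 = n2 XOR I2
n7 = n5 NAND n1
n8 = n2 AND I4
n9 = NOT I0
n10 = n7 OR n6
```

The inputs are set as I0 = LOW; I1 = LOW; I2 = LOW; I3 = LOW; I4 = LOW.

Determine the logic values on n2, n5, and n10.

n1 = I1 OR I2 = LOW OR LOW = LOW
n2 = n1 OR I2 = LOW OR LOW = LOW
n5 = n2 OR I2 = LOW OR LOW = LOW
n6 = n2 XOR I2 = LOW XOR LOW = LOW
n7 = n5 NAND n1 = LOW NAND LOW = HIGH
n10 = n7 OR n6 = HIGH OR LOW = HIGH

n2 = LOW; n5 = LOW; n10 = HIGH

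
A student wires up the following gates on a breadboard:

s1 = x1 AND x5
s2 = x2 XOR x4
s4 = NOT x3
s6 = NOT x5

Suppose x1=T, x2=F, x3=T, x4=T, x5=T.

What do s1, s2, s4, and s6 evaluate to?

s1 = T; s2 = T; s4 = F; s6 = F

s1 = T AND T = T
s2 = F XOR T = T
s4 = NOT T = F
s6 = NOT T = F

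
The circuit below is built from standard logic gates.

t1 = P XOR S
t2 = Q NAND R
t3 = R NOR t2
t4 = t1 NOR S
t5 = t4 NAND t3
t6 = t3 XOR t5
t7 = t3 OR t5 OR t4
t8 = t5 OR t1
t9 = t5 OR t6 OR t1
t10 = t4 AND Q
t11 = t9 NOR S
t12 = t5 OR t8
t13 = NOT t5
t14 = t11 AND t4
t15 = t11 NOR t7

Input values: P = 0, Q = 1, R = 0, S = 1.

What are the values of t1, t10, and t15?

t1 = P XOR S = 0 XOR 1 = 1
t2 = Q NAND R = 1 NAND 0 = 1
t3 = R NOR t2 = 0 NOR 1 = 0
t4 = t1 NOR S = 1 NOR 1 = 0
t5 = t4 NAND t3 = 0 NAND 0 = 1
t6 = t3 XOR t5 = 0 XOR 1 = 1
t7 = t3 OR t5 OR t4 = 0 OR 1 OR 0 = 1
t9 = t5 OR t6 OR t1 = 1 OR 1 OR 1 = 1
t10 = t4 AND Q = 0 AND 1 = 0
t11 = t9 NOR S = 1 NOR 1 = 0
t15 = t11 NOR t7 = 0 NOR 1 = 0

t1 = 1, t10 = 0, t15 = 0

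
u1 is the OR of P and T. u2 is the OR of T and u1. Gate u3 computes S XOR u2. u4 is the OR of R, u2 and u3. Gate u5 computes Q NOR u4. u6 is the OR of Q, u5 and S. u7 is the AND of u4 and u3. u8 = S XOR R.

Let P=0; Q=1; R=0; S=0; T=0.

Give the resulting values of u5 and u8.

u5 = 0; u8 = 0

u1 = P OR T = 0 OR 0 = 0
u2 = T OR u1 = 0 OR 0 = 0
u3 = S XOR u2 = 0 XOR 0 = 0
u4 = R OR u2 OR u3 = 0 OR 0 OR 0 = 0
u5 = Q NOR u4 = 1 NOR 0 = 0
u8 = S XOR R = 0 XOR 0 = 0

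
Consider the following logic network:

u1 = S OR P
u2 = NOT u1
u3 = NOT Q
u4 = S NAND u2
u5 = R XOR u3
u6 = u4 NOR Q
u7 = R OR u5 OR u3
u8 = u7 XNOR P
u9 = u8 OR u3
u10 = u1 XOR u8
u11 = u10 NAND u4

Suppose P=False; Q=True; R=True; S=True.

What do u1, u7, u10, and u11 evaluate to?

u1 = S OR P = True OR False = True
u2 = NOT u1 = NOT True = False
u3 = NOT Q = NOT True = False
u4 = S NAND u2 = True NAND False = True
u5 = R XOR u3 = True XOR False = True
u7 = R OR u5 OR u3 = True OR True OR False = True
u8 = u7 XNOR P = True XNOR False = False
u10 = u1 XOR u8 = True XOR False = True
u11 = u10 NAND u4 = True NAND True = False

u1 = True; u7 = True; u10 = True; u11 = False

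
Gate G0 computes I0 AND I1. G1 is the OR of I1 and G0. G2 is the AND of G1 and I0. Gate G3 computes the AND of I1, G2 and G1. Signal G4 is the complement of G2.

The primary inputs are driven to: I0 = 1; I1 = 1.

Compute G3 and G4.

G3 = 1; G4 = 0

G0 = I0 AND I1 = 1 AND 1 = 1
G1 = I1 OR G0 = 1 OR 1 = 1
G2 = G1 AND I0 = 1 AND 1 = 1
G3 = I1 AND G2 AND G1 = 1 AND 1 AND 1 = 1
G4 = NOT G2 = NOT 1 = 0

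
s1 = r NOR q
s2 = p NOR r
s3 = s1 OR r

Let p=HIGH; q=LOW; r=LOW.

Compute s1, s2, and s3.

s1 = r NOR q = LOW NOR LOW = HIGH
s2 = p NOR r = HIGH NOR LOW = LOW
s3 = s1 OR r = HIGH OR LOW = HIGH

s1 = HIGH; s2 = LOW; s3 = HIGH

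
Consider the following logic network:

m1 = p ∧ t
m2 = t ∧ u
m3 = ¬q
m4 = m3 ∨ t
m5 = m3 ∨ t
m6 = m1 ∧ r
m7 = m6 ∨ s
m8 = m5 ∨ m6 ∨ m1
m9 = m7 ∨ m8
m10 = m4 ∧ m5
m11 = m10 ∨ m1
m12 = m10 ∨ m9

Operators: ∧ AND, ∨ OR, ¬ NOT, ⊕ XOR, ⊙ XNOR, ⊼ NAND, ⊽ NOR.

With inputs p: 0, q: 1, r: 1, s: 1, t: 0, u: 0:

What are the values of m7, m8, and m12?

m7 = 1  m8 = 0  m12 = 1

m1 = p AND t = 0 AND 0 = 0
m3 = NOT q = NOT 1 = 0
m4 = m3 OR t = 0 OR 0 = 0
m5 = m3 OR t = 0 OR 0 = 0
m6 = m1 AND r = 0 AND 1 = 0
m7 = m6 OR s = 0 OR 1 = 1
m8 = m5 OR m6 OR m1 = 0 OR 0 OR 0 = 0
m9 = m7 OR m8 = 1 OR 0 = 1
m10 = m4 AND m5 = 0 AND 0 = 0
m12 = m10 OR m9 = 0 OR 1 = 1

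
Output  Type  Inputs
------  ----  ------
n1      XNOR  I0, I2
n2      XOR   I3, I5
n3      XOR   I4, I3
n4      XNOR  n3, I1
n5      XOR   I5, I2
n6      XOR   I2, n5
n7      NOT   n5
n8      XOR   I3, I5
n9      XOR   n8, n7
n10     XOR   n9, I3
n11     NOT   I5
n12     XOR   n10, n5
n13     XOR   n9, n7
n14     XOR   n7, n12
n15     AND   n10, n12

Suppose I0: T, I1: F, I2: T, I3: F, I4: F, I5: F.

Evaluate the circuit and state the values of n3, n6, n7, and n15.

n3 = F, n6 = F, n7 = F, n15 = F

n3 = I4 XOR I3 = F XOR F = F
n5 = I5 XOR I2 = F XOR T = T
n6 = I2 XOR n5 = T XOR T = F
n7 = NOT n5 = NOT T = F
n8 = I3 XOR I5 = F XOR F = F
n9 = n8 XOR n7 = F XOR F = F
n10 = n9 XOR I3 = F XOR F = F
n12 = n10 XOR n5 = F XOR T = T
n15 = n10 AND n12 = F AND T = F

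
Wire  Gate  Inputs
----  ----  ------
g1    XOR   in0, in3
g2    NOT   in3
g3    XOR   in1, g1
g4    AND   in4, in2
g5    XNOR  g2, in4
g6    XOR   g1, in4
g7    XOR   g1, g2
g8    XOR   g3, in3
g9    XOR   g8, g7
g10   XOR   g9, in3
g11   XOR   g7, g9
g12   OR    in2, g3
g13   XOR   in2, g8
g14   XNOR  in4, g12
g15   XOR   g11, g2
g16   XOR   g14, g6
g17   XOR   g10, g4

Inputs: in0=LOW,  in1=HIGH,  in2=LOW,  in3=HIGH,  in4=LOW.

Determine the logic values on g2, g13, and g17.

g1 = in0 XOR in3 = LOW XOR HIGH = HIGH
g2 = NOT in3 = NOT HIGH = LOW
g3 = in1 XOR g1 = HIGH XOR HIGH = LOW
g4 = in4 AND in2 = LOW AND LOW = LOW
g7 = g1 XOR g2 = HIGH XOR LOW = HIGH
g8 = g3 XOR in3 = LOW XOR HIGH = HIGH
g9 = g8 XOR g7 = HIGH XOR HIGH = LOW
g10 = g9 XOR in3 = LOW XOR HIGH = HIGH
g13 = in2 XOR g8 = LOW XOR HIGH = HIGH
g17 = g10 XOR g4 = HIGH XOR LOW = HIGH

g2 = LOW  g13 = HIGH  g17 = HIGH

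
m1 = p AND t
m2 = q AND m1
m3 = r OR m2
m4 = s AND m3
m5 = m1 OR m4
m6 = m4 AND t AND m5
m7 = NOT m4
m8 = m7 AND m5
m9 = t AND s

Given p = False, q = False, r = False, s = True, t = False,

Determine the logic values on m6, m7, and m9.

m1 = p AND t = False AND False = False
m2 = q AND m1 = False AND False = False
m3 = r OR m2 = False OR False = False
m4 = s AND m3 = True AND False = False
m5 = m1 OR m4 = False OR False = False
m6 = m4 AND t AND m5 = False AND False AND False = False
m7 = NOT m4 = NOT False = True
m9 = t AND s = False AND True = False

m6 = False; m7 = True; m9 = False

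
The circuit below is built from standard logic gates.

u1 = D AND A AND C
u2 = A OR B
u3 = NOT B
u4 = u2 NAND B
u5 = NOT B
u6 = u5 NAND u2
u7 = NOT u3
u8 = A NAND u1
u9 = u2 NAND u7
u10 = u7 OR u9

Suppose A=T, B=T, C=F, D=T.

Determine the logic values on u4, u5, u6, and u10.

u2 = A OR B = T OR T = T
u3 = NOT B = NOT T = F
u4 = u2 NAND B = T NAND T = F
u5 = NOT B = NOT T = F
u6 = u5 NAND u2 = F NAND T = T
u7 = NOT u3 = NOT F = T
u9 = u2 NAND u7 = T NAND T = F
u10 = u7 OR u9 = T OR F = T

u4 = F; u5 = F; u6 = T; u10 = T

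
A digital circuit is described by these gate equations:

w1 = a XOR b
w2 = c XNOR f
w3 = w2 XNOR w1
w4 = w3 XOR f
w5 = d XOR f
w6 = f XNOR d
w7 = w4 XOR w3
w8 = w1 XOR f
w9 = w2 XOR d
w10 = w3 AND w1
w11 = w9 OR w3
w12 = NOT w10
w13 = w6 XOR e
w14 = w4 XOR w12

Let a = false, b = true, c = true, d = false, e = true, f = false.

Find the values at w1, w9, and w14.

w1 = true, w9 = false, w14 = true

w1 = a XOR b = false XOR true = true
w2 = c XNOR f = true XNOR false = false
w3 = w2 XNOR w1 = false XNOR true = false
w4 = w3 XOR f = false XOR false = false
w9 = w2 XOR d = false XOR false = false
w10 = w3 AND w1 = false AND true = false
w12 = NOT w10 = NOT false = true
w14 = w4 XOR w12 = false XOR true = true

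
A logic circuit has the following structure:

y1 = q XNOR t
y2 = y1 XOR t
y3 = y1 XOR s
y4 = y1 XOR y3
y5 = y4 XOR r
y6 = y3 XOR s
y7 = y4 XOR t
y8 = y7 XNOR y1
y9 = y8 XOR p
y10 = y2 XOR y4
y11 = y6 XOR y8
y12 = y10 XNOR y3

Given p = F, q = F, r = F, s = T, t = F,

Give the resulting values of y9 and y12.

y9 = T; y12 = T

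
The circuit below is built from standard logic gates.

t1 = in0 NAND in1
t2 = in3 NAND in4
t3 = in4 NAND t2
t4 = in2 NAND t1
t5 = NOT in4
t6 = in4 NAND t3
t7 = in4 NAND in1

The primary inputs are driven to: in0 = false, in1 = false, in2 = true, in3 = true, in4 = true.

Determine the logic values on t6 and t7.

t2 = in3 NAND in4 = true NAND true = false
t3 = in4 NAND t2 = true NAND false = true
t6 = in4 NAND t3 = true NAND true = false
t7 = in4 NAND in1 = true NAND false = true

t6 = false; t7 = true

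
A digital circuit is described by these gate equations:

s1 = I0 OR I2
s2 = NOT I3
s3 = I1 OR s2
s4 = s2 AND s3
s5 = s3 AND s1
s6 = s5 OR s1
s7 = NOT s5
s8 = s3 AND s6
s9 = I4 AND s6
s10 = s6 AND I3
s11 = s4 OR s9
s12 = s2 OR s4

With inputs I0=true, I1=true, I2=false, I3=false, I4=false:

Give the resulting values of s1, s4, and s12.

s1 = I0 OR I2 = true OR false = true
s2 = NOT I3 = NOT false = true
s3 = I1 OR s2 = true OR true = true
s4 = s2 AND s3 = true AND true = true
s12 = s2 OR s4 = true OR true = true

s1 = true  s4 = true  s12 = true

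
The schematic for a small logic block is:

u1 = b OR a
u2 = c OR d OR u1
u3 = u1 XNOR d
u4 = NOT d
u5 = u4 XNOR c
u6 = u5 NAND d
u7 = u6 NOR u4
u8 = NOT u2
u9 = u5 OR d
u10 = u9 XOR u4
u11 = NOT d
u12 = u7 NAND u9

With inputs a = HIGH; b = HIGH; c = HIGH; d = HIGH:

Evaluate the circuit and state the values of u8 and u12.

u8 = LOW, u12 = HIGH

u1 = b OR a = HIGH OR HIGH = HIGH
u2 = c OR d OR u1 = HIGH OR HIGH OR HIGH = HIGH
u4 = NOT d = NOT HIGH = LOW
u5 = u4 XNOR c = LOW XNOR HIGH = LOW
u6 = u5 NAND d = LOW NAND HIGH = HIGH
u7 = u6 NOR u4 = HIGH NOR LOW = LOW
u8 = NOT u2 = NOT HIGH = LOW
u9 = u5 OR d = LOW OR HIGH = HIGH
u12 = u7 NAND u9 = LOW NAND HIGH = HIGH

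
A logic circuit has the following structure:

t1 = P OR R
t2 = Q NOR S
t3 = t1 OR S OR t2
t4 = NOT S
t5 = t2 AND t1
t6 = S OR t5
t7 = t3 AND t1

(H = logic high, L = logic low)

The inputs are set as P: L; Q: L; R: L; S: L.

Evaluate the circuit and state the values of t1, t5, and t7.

t1 = L  t5 = L  t7 = L

t1 = P OR R = L OR L = L
t2 = Q NOR S = L NOR L = H
t3 = t1 OR S OR t2 = L OR L OR H = H
t5 = t2 AND t1 = H AND L = L
t7 = t3 AND t1 = H AND L = L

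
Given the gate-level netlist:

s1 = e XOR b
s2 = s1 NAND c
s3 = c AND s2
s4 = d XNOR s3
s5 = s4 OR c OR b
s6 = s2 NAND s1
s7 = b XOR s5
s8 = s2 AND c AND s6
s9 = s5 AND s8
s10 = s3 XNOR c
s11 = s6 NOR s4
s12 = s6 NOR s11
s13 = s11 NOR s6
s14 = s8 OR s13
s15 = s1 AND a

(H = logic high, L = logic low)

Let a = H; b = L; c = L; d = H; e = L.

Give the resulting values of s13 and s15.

s13 = L  s15 = L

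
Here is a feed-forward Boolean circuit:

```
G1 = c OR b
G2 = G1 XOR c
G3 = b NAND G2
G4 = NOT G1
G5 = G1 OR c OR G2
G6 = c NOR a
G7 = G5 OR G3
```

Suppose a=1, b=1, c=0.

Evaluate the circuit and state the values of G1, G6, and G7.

G1 = 1  G6 = 0  G7 = 1

G1 = c OR b = 0 OR 1 = 1
G2 = G1 XOR c = 1 XOR 0 = 1
G3 = b NAND G2 = 1 NAND 1 = 0
G5 = G1 OR c OR G2 = 1 OR 0 OR 1 = 1
G6 = c NOR a = 0 NOR 1 = 0
G7 = G5 OR G3 = 1 OR 0 = 1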